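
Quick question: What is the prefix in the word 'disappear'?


The word 'disappear' = 'dis' (prefix) + 'appear' (root). The prefix is 'dis'.

dis


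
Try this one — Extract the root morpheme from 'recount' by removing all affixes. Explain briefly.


Remove prefix 're' from 'recount' to get root 'count'.

count


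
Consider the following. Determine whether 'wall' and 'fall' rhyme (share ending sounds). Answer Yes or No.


Rime (stressed vowel + following sounds) of 'wall': -all = /ɔːl/
Rime of 'fall': -all = /ɔːl/
/ɔːl/ and /ɔːl/ are the same ending sound, so the words rhyme.

Yes


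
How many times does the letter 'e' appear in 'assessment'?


Letter 'e' in 'assessment': found at position(s) 4, 8 = 2 occurrence(s).

2


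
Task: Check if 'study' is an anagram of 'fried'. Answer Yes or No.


Sorted letters of 'study': 'dstuy'
Sorted letters of 'fried': 'defir'
They do not match.

No


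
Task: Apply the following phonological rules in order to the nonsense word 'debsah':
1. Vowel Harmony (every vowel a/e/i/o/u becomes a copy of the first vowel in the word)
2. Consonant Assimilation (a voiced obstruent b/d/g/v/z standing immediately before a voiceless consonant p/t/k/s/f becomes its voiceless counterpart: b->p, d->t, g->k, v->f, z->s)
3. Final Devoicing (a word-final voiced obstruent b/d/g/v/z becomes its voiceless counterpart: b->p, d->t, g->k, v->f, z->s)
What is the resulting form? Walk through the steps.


Starting form: 'debsah'
Rule 1: Vowel Harmony: all vowels become 'e' (matching first vowel). 'debsah' -> 'debseh'
Rule 2: Consonant Assimilation: voiced obstruent before voiceless consonant becomes voiceless ('bs' -> 'ps'). 'debseh' -> 'depseh'
Rule 3: Final Devoicing: final consonant 'h' is not one of the voiced obstruents b/d/g/v/z. No change.
Final form: 'depseh'

depseh


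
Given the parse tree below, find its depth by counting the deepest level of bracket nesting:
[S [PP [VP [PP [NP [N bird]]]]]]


Count bracket nesting levels:
'[' at pos 0: depth = 1
'[' at pos 3: depth = 2
'[' at pos 7: depth = 3
'[' at pos 11: depth = 4
'[' at pos 15: depth = 5
'[' at pos 19: depth = 6
Maximum depth reached: 6

6


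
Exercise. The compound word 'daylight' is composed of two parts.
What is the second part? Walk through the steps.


Split 'daylight' into 'day' + 'light'. The second part is 'light'.

light


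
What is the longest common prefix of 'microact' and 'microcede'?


Compare from the start: 5 characters match: 'micro'. Mismatch at position 6: 'a' vs 'c'.

micro


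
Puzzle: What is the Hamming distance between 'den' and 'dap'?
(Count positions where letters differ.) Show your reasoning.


Alignment:
Position 1: 'd' vs 'd' = match
Position 2: 'e' vs 'a' = DIFFER
Position 3: 'n' vs 'p' = DIFFER
Total differences: 2

2


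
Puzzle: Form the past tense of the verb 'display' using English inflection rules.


Apply rule: Add -ed. 'display' becomes 'displayed'.

displayed


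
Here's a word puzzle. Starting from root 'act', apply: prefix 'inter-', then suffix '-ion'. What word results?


Step 1: Add prefix 'inter-' to 'act' = 'interact'
Step 2: Add suffix '-ion' to 'interact' = 'interaction'

interaction


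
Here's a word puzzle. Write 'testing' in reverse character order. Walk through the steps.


Reverse 'testing' character by character: 'gnitset'.

gnitset


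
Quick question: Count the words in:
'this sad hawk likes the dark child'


Split into words: this | sad | hawk | likes | the | dark | child = 7 words.

7


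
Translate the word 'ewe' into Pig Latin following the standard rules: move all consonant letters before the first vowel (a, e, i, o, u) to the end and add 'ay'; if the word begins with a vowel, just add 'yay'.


'ewe' starts with a vowel, so add 'yay': 'eweyay'.

eweyay


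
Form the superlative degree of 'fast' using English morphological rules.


Apply superlative formation (add -est): 'fast' -> 'fastest'.

fastest


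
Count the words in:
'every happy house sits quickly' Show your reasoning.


Split into words: every | happy | house | sits | quickly = 5 words.

5


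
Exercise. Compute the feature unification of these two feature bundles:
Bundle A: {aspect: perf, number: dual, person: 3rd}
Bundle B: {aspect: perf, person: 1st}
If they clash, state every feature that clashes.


Compare features:
aspect: A=perf vs B=perf -> unified: perf
number: A=dual vs B=_ -> unified: dual
person: A=3rd vs B=1st -> CLASH
Clash detected on feature 'person' (3rd vs 1st); unification fails.

CLASH on 'person' (3rd vs 1st)


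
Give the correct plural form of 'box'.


Apply rule: Add -es (sibilant/fricative ending). 'box' becomes 'boxes'.

boxes


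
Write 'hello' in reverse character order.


Reverse 'hello' character by character: 'olleh'.

olleh


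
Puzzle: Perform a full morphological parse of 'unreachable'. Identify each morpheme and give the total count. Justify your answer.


Step 1: Identify prefix: 'un' (meaning: not/reverse)
Step 2: Identify root: 'reach'
Step 3: Identify suffix(es): 'able'
Decomposition: un- (prefix: not/reverse) + reach (root) + -able (suffix: capable of)
Total morphemes: 3

3 morphemes (un- (prefix: not/reverse) + reach (root) + -able (suffix: capable of))


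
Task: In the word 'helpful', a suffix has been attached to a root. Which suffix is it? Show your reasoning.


The word 'helpful' = 'help' (root) + '-ful' (suffix). The suffix is '-ful'.

ful


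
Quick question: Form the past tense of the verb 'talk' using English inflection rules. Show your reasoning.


Apply rule: Add -ed. 'talk' becomes 'talked'.

talked


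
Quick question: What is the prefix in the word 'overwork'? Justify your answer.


The word 'overwork' = 'over' (prefix) + 'work' (root). The prefix is 'over'.

over


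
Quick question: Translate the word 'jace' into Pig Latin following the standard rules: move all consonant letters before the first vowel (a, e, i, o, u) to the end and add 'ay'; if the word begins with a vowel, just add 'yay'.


'jace': move consonant cluster 'j' to end and add 'ay': 'acejay'.

acejay


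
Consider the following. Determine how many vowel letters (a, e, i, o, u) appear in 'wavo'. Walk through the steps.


Vowels in 'wavo': a, o = 2 vowels.

2


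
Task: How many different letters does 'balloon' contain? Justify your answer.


Unique letters in 'balloon': {a, b, l, n, o} = 5 distinct letters.

5


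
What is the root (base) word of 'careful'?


Remove suffix '-ful' from 'careful' to get root 'care'.

care


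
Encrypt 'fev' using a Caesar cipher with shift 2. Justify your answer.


Shift each letter by 2: f -> h, e -> g, v -> x. Result: 'hgx'.

hgx


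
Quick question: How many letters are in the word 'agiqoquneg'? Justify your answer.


Spell out 'agiqoquneg' and number each letter: a(1), g(2), i(3), q(4), o(5), q(6), u(7), n(8), e(9), g(10). Total: 10 letters.

10


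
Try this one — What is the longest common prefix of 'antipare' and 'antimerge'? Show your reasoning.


Compare from the start: 4 characters match: 'anti'. Mismatch at position 5: 'p' vs 'm'.

anti


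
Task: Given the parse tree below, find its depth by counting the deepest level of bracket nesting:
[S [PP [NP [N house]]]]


Count bracket nesting levels:
'[' at pos 0: depth = 1
'[' at pos 3: depth = 2
'[' at pos 7: depth = 3
'[' at pos 11: depth = 4
Maximum depth reached: 4

4


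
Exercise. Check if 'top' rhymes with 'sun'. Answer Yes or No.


Rime (stressed vowel + following sounds) of 'top': -op = /ɒp/
Rime of 'sun': -un = /ʌn/
/ɒp/ and /ʌn/ are different ending sounds, so the words do not rhyme.

No


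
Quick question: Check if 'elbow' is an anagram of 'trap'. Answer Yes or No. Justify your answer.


Sorted letters of 'elbow': 'below'
Sorted letters of 'trap': 'aprt'
They do not match.

No


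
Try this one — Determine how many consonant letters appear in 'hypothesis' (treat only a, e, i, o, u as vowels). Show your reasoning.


Consonants in 'hypothesis': h, y, p, t, h, s, s = 7 consonants.

7


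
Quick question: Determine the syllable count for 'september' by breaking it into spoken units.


Break 'september' into syllables: sep-tem-ber -> sep | tem | ber = 3 syllables

3 syllables


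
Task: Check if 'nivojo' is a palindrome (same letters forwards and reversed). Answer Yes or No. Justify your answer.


Forward: 'nivojo'
Reversed: 'ojovin'
They differ.

No


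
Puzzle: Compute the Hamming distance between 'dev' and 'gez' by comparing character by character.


Alignment:
Position 1: 'd' vs 'g' = DIFFER
Position 2: 'e' vs 'e' = match
Position 3: 'v' vs 'z' = DIFFER
Total differences: 2

2


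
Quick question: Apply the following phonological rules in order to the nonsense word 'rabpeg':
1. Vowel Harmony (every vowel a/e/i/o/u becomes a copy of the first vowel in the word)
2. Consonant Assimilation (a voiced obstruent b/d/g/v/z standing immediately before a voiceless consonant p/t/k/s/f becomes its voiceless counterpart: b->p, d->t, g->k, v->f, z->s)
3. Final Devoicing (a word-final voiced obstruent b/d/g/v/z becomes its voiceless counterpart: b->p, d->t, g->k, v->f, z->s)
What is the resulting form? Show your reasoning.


Starting form: 'rabpeg'
Rule 1: Vowel Harmony: all vowels become 'a' (matching first vowel). 'rabpeg' -> 'rabpag'
Rule 2: Consonant Assimilation: voiced obstruent before voiceless consonant becomes voiceless ('bp' -> 'pp'). 'rabpag' -> 'rappag'
Rule 3: Final Devoicing: word-final voiced obstruent 'g' becomes voiceless 'k'. 'rappag' -> 'rappak'
Final form: 'rappak'

rappak


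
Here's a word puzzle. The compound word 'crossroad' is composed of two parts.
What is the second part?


Split 'crossroad' into 'cross' + 'road'. The second part is 'road'.

road


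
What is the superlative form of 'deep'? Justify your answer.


Apply superlative formation (add -est): 'deep' -> 'deepest'.

deepest


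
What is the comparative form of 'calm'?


Apply comparative formation (add -er): 'calm' -> 'calmer'.

calmer


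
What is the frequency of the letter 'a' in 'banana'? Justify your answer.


Letter 'a' in 'banana': found at position(s) 2, 4, 6 = 3 occurrence(s).

3


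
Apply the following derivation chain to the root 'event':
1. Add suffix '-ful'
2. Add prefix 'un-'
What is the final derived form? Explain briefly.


Step 1: Add suffix '-ful' to 'event' = 'eventful'
Step 2: Add prefix 'un-' to 'eventful' = 'uneventful'

uneventful


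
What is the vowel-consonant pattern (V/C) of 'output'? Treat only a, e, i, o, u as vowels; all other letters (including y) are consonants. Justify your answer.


Letter mapping: o = V, u = V, t = C, p = C, u = V, t = C.

VVCCVC


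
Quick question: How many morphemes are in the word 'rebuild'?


Decomposition: re- (prefix) + build (root) = 2 morpheme(s)

2 morphemes


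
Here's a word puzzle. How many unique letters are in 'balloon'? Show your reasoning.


Unique letters in 'balloon': {a, b, l, n, o} = 5 distinct letters.

5


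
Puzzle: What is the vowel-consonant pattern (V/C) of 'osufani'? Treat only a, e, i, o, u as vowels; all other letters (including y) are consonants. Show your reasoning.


Letter mapping: o = V, s = C, u = V, f = C, a = V, n = C, i = V.

VCVCVCV


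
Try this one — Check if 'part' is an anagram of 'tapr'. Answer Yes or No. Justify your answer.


Sorted letters of 'part': 'aprt'
Sorted letters of 'tapr': 'aprt'
They match.

Yes


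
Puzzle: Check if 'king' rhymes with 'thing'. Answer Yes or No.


Rime (stressed vowel + following sounds) of 'king': -ing = /ɪŋ/
Rime of 'thing': -ing = /ɪŋ/
/ɪŋ/ and /ɪŋ/ are the same ending sound, so the words rhyme.

Yes


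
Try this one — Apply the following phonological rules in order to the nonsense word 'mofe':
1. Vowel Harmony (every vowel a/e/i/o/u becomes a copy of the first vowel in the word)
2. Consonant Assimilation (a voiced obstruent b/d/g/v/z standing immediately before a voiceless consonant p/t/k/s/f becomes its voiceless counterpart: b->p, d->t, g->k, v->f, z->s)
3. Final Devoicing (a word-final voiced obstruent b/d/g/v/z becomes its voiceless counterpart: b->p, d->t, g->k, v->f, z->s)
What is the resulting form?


Starting form: 'mofe'
Rule 1: Vowel Harmony: all vowels become 'o' (matching first vowel). 'mofe' -> 'mofo'
Rule 2: Consonant Assimilation: no voiced obstruent (b/d/g/v/z) stands immediately before a voiceless consonant (p/t/k/s/f). No change.
Rule 3: Final Devoicing: the word ends in the vowel 'o', not a consonant. No change.
Final form: 'mofo'

mofo


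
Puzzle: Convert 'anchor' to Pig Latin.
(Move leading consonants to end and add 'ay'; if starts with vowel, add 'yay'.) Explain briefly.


'anchor' starts with a vowel, so add 'yay': 'anchoryay'.

anchoryay


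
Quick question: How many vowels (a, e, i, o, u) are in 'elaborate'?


Vowels in 'elaborate': e, a, o, a, e = 5 vowels.

5


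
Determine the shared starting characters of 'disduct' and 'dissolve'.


Compare from the start: 3 characters match: 'dis'. Mismatch at position 4: 'd' vs 's'.

dis


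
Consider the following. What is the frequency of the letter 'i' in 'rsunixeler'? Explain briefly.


Letter 'i' in 'rsunixeler': found at position(s) 5 = 1 occurrence(s).

1


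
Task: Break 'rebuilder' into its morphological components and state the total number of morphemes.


Step 1: Identify prefix: 're' (meaning: again)
Step 2: Identify root: 'build'
Step 3: Identify suffix(es): 'er'
Decomposition: re- (prefix: again) + build (root) + -er (suffix: one who)
Total morphemes: 3

3 morphemes (re- (prefix: again) + build (root) + -er (suffix: one who))


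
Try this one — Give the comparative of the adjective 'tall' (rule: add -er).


Apply comparative formation (add -er): 'tall' -> 'taller'.

taller


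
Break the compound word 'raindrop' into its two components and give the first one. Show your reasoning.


Split 'raindrop' into 'rain' + 'drop'. The first part is 'rain'.

rain


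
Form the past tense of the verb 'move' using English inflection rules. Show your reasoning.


Apply rule: Add -d (word ends in -e). 'move' becomes 'moved'.

moved


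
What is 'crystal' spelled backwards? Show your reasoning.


Reverse 'crystal' character by character: 'latsyrc'.

latsyrc


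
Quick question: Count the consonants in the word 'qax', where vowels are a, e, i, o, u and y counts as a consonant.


Consonants in 'qax': q, x = 2 consonants.

2


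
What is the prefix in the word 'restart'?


The word 'restart' = 're' (prefix) + 'start' (root). The prefix is 're'.

re


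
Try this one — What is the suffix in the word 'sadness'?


The word 'sadness' = 'sad' (root) + '-ness' (suffix). The suffix is '-ness'.

ness


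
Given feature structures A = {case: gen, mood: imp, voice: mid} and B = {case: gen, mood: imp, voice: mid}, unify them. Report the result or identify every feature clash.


Compare features:
case: A=gen vs B=gen -> unified: gen
mood: A=imp vs B=imp -> unified: imp
voice: A=mid vs B=mid -> unified: mid
No clashes found.

Unified: {case: gen, mood: imp, voice: mid}


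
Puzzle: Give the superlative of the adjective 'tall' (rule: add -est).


Apply superlative formation (add -est): 'tall' -> 'tallest'.

tallest


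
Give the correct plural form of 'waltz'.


Apply rule: Add -es (sibilant/fricative ending). 'waltz' becomes 'waltzes'.

waltzes


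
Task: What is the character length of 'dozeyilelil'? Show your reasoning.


Spell out 'dozeyilelil' and number each letter: d(1), o(2), z(3), e(4), y(5), i(6), l(7), e(8), l(9), i(10), l(11). Total: 11 letters.

11


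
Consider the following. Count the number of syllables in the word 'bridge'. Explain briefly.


Break 'bridge' into syllables: bridge -> bridge = 1 syllable

1 syllable


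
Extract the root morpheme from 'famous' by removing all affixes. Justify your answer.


Remove suffix '-ous' from 'famous' to get root 'fame'.

fame


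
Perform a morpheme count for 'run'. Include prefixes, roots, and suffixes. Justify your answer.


Decomposition: run (free morpheme) = 1 morpheme(s)

1 morphemes


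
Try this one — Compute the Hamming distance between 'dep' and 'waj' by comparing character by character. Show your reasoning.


Alignment:
Position 1: 'd' vs 'w' = DIFFER
Position 2: 'e' vs 'a' = DIFFER
Position 3: 'p' vs 'j' = DIFFER
Total differences: 3

3


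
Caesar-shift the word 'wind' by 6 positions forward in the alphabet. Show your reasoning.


Shift each letter by 6: w -> c, i -> o, n -> t, d -> j. Result: 'cotj'.

cotj


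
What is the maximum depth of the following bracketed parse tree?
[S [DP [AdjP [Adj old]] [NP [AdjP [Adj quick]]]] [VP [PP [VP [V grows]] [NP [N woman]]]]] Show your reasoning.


Count bracket nesting levels:
'[' at pos 0: depth = 1
'[' at pos 3: depth = 2
'[' at pos 7: depth = 3
'[' at pos 13: depth = 4
'[' at pos 24: depth = 3
'[' at pos 28: depth = 4
'[' at pos 34: depth = 5
'[' at pos 49: depth = 2
'[' at pos 53: depth = 3
'[' at pos 57: depth = 4
'[' at pos 61: depth = 5
'[' at pos 72: depth = 4
'[' at pos 76: depth = 5
Maximum depth reached: 5

5


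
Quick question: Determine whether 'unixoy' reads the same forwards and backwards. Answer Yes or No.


Forward: 'unixoy'
Reversed: 'yoxinu'
They differ.

No


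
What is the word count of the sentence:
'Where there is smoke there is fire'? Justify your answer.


Split into words: Where | there | is | smoke | there | is | fire = 7 words.

7


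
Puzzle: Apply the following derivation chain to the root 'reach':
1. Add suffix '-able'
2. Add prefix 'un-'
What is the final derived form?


Step 1: Add suffix '-able' to 'reach' = 'reachable'
Step 2: Add prefix 'un-' to 'reachable' = 'unreachable'

unreachable


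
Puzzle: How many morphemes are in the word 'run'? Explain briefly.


Decomposition: run (free morpheme) = 1 morpheme(s)

1 morphemes


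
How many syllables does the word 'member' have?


Break 'member' into syllables: mem-ber -> mem | ber = 2 syllables

2 syllables


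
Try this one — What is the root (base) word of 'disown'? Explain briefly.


Remove prefix 'dis' from 'disown' to get root 'own'.

own


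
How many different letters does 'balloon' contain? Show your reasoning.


Unique letters in 'balloon': {a, b, l, n, o} = 5 distinct letters.

5


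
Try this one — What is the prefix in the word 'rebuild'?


The word 'rebuild' = 're' (prefix) + 'build' (root). The prefix is 're'.

re


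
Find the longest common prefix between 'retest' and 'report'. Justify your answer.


Compare from the start: 2 characters match: 're'. Mismatch at position 3: 't' vs 'p'.

re


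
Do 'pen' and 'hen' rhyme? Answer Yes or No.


Rime (stressed vowel + following sounds) of 'pen': -en = /ɛn/
Rime of 'hen': -en = /ɛn/
/ɛn/ and /ɛn/ are the same ending sound, so the words rhyme.

Yes


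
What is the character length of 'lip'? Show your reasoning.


Spell out 'lip' and number each letter: l(1), i(2), p(3). Total: 3 letters.

3


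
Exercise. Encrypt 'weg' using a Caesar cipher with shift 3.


Shift each letter by 3: w -> z, e -> h, g -> j. Result: 'zhj'.

zhj


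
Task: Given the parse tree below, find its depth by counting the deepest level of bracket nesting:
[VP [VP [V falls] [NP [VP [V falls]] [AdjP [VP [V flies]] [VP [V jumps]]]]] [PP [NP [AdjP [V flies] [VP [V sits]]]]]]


Count bracket nesting levels:
'[' at pos 0: depth = 1
'[' at pos 4: depth = 2
'[' at pos 8: depth = 3
'[' at pos 18: depth = 3
'[' at pos 22: depth = 4
'[' at pos 26: depth = 5
'[' at pos 37: depth = 4
'[' at pos 43: depth = 5
'[' at pos 47: depth = 6
'[' at pos 58: depth = 5
'[' at pos 62: depth = 6
'[' at pos 76: depth = 2
'[' at pos 80: depth = 3
'[' at pos 84: depth = 4
'[' at pos 90: depth = 5
'[' at pos 100: depth = 5
'[' at pos 104: depth = 6
Maximum depth reached: 6

6


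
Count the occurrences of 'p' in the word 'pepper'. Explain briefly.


Letter 'p' in 'pepper': found at position(s) 1, 3, 4 = 3 occurrence(s).

3


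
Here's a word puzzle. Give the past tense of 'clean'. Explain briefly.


Apply rule: Add -ed. 'clean' becomes 'cleaned'.

cleaned


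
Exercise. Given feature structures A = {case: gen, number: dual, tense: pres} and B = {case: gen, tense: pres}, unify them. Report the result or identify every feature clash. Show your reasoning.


Compare features:
case: A=gen vs B=gen -> unified: gen
number: A=dual vs B=_ -> unified: dual
tense: A=pres vs B=pres -> unified: pres
No clashes found.

Unified: {case: gen, number: dual, tense: pres}


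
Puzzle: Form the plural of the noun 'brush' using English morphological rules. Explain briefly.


Apply rule: Add -es (sibilant/fricative ending). 'brush' becomes 'brushes'.

brushes


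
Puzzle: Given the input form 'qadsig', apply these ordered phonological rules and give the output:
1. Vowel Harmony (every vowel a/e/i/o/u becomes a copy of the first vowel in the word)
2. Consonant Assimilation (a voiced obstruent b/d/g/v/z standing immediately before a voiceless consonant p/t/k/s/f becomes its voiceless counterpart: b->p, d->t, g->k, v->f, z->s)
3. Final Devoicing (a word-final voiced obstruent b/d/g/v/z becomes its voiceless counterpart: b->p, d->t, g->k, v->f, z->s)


Starting form: 'qadsig'
Rule 1: Vowel Harmony: all vowels become 'a' (matching first vowel). 'qadsig' -> 'qadsag'
Rule 2: Consonant Assimilation: voiced obstruent before voiceless consonant becomes voiceless ('ds' -> 'ts'). 'qadsag' -> 'qatsag'
Rule 3: Final Devoicing: word-final voiced obstruent 'g' becomes voiceless 'k'. 'qatsag' -> 'qatsak'
Final form: 'qatsak'

qatsak


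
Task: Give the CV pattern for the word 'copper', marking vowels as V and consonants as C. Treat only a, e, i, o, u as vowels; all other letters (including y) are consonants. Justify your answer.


Letter mapping: c = C, o = V, p = C, p = C, e = V, r = C.

CVCCVC


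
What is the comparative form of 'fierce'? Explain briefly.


Apply comparative formation (ends in e: add -r): 'fierce' -> 'fiercer'.

fiercer


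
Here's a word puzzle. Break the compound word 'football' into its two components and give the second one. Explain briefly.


Split 'football' into 'foot' + 'ball'. The second part is 'ball'.

ball


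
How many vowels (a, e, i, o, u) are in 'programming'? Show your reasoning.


Vowels in 'programming': o, a, i = 3 vowels.

3


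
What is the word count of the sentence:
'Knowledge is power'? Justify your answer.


Split into words: Knowledge | is | power = 3 words.

3


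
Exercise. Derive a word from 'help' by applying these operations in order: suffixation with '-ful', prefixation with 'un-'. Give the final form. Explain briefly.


Step 1: Add suffix '-ful' to 'help' = 'helpful'
Step 2: Add prefix 'un-' to 'helpful' = 'unhelpful'

unhelpful


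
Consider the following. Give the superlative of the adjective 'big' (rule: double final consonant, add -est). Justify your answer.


Apply superlative formation (double final consonant, add -est): 'big' -> 'biggest'.

biggest


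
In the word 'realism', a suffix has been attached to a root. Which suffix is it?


The word 'realism' = 'real' (root) + '-ism' (suffix). The suffix is '-ism'.

ism


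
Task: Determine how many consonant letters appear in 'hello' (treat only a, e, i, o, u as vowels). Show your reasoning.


Consonants in 'hello': h, l, l = 3 consonants.

3


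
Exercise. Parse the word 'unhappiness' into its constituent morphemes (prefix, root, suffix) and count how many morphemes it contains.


Step 1: Identify prefix: 'un' (meaning: not/reverse)
Step 2: Identify root: 'happy'
Step 3: Identify suffix(es): 'ness'
Decomposition: un- (prefix: not/reverse) + happy (root) + -ness (suffix: state of)
Total morphemes: 3

3 morphemes (un- (prefix: not/reverse) + happy (root) + -ness (suffix: state of))


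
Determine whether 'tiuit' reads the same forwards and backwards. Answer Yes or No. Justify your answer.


Forward: 'tiuit'
Reversed: 'tiuit'
They are identical.

Yes


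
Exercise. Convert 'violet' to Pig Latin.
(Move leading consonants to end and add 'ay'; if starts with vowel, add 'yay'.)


'violet': move consonant cluster 'v' to end and add 'ay': 'ioletvay'.

ioletvay


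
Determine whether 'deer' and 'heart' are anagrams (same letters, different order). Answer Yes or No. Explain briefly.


Sorted letters of 'deer': 'deer'
Sorted letters of 'heart': 'aehrt'
They do not match.

No


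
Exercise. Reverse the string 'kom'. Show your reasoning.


Reverse 'kom' character by character: 'mok'.

mok


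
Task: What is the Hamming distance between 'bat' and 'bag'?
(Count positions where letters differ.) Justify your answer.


Alignment:
Position 1: 'b' vs 'b' = match
Position 2: 'a' vs 'a' = match
Position 3: 't' vs 'g' = DIFFER
Total differences: 1

1


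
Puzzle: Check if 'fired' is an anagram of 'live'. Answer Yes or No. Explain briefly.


Sorted letters of 'fired': 'defir'
Sorted letters of 'live': 'eilv'
They do not match.

No


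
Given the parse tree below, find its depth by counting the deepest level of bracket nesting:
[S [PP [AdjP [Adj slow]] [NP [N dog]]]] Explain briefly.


Count bracket nesting levels:
'[' at pos 0: depth = 1
'[' at pos 3: depth = 2
'[' at pos 7: depth = 3
'[' at pos 13: depth = 4
'[' at pos 25: depth = 3
'[' at pos 29: depth = 4
Maximum depth reached: 4

4


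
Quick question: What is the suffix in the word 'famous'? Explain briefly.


The word 'famous' = 'fame' (root) + '-ous' (suffix). The suffix is '-ous'.

ous


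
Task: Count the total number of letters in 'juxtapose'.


Spell out 'juxtapose' and number each letter: j(1), u(2), x(3), t(4), a(5), p(6), o(7), s(8), e(9). Total: 9 letters.

9


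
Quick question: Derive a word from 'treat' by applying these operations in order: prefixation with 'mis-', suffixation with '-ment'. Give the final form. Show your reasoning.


Step 1: Add prefix 'mis-' to 'treat' = 'mistreat'
Step 2: Add suffix '-ment' to 'mistreat' = 'mistreatment'

mistreatment


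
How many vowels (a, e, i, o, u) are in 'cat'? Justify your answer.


Vowels in 'cat': a = 1 vowels.

1


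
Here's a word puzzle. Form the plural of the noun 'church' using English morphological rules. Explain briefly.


Apply rule: Add -es (sibilant/fricative ending). 'church' becomes 'churches'.

churches


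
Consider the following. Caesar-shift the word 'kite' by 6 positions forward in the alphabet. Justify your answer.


Shift each letter by 6: k -> q, i -> o, t -> z, e -> k. Result: 'qozk'.

qozk


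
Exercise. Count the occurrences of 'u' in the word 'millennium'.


Letter 'u' in 'millennium': found at position(s) 9 = 1 occurrence(s).

1


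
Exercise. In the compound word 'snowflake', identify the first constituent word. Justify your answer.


Split 'snowflake' into 'snow' + 'flake'. The first part is 'snow'.

snow


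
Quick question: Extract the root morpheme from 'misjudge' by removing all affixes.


Remove prefix 'mis' from 'misjudge' to get root 'judge'.

judge


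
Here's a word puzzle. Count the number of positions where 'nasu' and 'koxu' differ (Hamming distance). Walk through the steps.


Alignment:
Position 1: 'n' vs 'k' = DIFFER
Position 2: 'a' vs 'o' = DIFFER
Position 3: 's' vs 'x' = DIFFER
Position 4: 'u' vs 'u' = match
Total differences: 3

3


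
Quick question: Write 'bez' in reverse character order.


Reverse 'bez' character by character: 'zeb'.

zeb


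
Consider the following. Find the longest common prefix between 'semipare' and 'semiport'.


Compare from the start: 5 characters match: 'semip'. Mismatch at position 6: 'a' vs 'o'.

semip


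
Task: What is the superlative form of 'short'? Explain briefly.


Apply superlative formation (add -est): 'short' -> 'shortest'.

shortest


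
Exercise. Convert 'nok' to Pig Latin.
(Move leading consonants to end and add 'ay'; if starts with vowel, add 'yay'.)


'nok': move consonant cluster 'n' to end and add 'ay': 'oknay'.

oknay


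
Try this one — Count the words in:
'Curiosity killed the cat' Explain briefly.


Split into words: Curiosity | killed | the | cat = 4 words.

4


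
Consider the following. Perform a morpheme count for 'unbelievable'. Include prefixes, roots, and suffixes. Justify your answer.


Decomposition: un- (prefix) + believe (root) + -able (suffix) = 3 morpheme(s)

3 morphemes


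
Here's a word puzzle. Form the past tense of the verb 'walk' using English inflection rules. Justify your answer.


Apply rule: Add -ed. 'walk' becomes 'walked'.

walked


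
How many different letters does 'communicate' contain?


Unique letters in 'communicate': {a, c, e, i, m, n, o, t, u} = 9 distinct letters.

9


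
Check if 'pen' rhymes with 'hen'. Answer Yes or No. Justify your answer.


Rime (stressed vowel + following sounds) of 'pen': -en = /ɛn/
Rime of 'hen': -en = /ɛn/
/ɛn/ and /ɛn/ are the same ending sound, so the words rhyme.

Yes


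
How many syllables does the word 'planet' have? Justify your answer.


Break 'planet' into syllables: plan-et -> plan | et = 2 syllables

2 syllables


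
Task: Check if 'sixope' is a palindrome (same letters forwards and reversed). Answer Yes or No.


Forward: 'sixope'
Reversed: 'epoxis'
They differ.

No


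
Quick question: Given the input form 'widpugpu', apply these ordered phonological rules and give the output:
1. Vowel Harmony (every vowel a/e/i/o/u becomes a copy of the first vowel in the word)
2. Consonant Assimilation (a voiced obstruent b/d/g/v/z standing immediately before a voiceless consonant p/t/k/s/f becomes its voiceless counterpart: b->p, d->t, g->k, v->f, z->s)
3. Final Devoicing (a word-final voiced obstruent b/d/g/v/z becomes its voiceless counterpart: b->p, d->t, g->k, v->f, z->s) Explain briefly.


Starting form: 'widpugpu'
Rule 1: Vowel Harmony: all vowels become 'i' (matching first vowel). 'widpugpu' -> 'widpigpi'
Rule 2: Consonant Assimilation: voiced obstruent before voiceless consonant becomes voiceless ('dp' -> 'tp', 'gp' -> 'kp'). 'widpigpi' -> 'witpikpi'
Rule 3: Final Devoicing: the word ends in the vowel 'i', not a consonant. No change.
Final form: 'witpikpi'

witpikpi


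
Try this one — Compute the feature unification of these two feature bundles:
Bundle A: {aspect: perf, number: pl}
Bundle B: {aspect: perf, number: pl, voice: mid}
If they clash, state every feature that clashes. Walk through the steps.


Compare features:
aspect: A=perf vs B=perf -> unified: perf
number: A=pl vs B=pl -> unified: pl
voice: A=_ vs B=mid -> unified: mid
No clashes found.

Unified: {aspect: perf, number: pl, voice: mid}


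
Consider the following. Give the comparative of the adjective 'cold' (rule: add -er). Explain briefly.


Apply comparative formation (add -er): 'cold' -> 'colder'.

colder


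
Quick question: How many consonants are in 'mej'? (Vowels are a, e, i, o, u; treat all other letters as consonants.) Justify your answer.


Consonants in 'mej': m, j = 2 consonants.

2


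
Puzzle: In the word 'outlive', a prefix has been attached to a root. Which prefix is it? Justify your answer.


The word 'outlive' = 'out' (prefix) + 'live' (root). The prefix is 'out'.

out


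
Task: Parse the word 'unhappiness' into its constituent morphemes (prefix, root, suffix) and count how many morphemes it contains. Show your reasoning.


Step 1: Identify prefix: 'un' (meaning: not/reverse)
Step 2: Identify root: 'happy'
Step 3: Identify suffix(es): 'ness'
Decomposition: un- (prefix: not/reverse) + happy (root) + -ness (suffix: state of)
Total morphemes: 3

3 morphemes (un- (prefix: not/reverse) + happy (root) + -ness (suffix: state of))


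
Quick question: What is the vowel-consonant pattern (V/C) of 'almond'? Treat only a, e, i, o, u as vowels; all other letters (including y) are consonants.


Letter mapping: a = V, l = C, m = C, o = V, n = C, d = C.

VCCVCC


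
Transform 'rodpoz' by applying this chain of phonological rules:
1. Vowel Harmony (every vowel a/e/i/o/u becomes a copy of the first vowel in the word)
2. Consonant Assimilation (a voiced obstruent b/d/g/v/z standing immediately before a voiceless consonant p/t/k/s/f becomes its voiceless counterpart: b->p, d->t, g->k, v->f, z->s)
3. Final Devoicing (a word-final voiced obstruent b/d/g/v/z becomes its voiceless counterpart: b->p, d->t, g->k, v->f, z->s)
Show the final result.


Starting form: 'rodpoz'
Rule 1: Vowel Harmony: all vowels already match. No change.
Rule 2: Consonant Assimilation: voiced obstruent before voiceless consonant becomes voiceless ('dp' -> 'tp'). 'rodpoz' -> 'rotpoz'
Rule 3: Final Devoicing: word-final voiced obstruent 'z' becomes voiceless 's'. 'rotpoz' -> 'rotpos'
Final form: 'rotpos'

rotpos


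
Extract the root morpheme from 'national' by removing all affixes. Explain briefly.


Remove suffix '-al' from 'national' to get root 'nation'.

nation


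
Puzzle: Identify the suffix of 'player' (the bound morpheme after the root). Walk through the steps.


The word 'player' = 'play' (root) + '-er' (suffix). The suffix is '-er'.

er


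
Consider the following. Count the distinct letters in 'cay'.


Unique letters in 'cay': {a, c, y} = 3 distinct letters.

3


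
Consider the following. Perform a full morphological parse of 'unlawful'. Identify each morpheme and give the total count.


Step 1: Identify prefix: 'un' (meaning: not/reverse)
Step 2: Identify root: 'law'
Step 3: Identify suffix(es): 'ful'
Decomposition: un- (prefix: not/reverse) + law (root) + -ful (suffix: full of)
Total morphemes: 3

3 morphemes (un- (prefix: not/reverse) + law (root) + -ful (suffix: full of))


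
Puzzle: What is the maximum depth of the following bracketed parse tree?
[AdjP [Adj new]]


Count bracket nesting levels:
'[' at pos 0: depth = 1
'[' at pos 6: depth = 2
Maximum depth reached: 2

2


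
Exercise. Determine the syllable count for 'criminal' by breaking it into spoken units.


Break 'criminal' into syllables: crim-i-nal -> crim | i | nal = 3 syllables

3 syllables


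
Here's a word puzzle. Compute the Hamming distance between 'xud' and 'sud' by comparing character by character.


Alignment:
Position 1: 'x' vs 's' = DIFFER
Position 2: 'u' vs 'u' = match
Position 3: 'd' vs 'd' = match
Total differences: 1

1


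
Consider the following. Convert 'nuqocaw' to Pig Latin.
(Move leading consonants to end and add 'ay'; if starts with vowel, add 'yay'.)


'nuqocaw': move consonant cluster 'n' to end and add 'ay': 'uqocawnay'.

uqocawnay


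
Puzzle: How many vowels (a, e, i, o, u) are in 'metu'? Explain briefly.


Vowels in 'metu': e, u = 2 vowels.

2


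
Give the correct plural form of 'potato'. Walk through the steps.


Apply rule: Add -es (consonant + o). 'potato' becomes 'potatoes'.

potatoes


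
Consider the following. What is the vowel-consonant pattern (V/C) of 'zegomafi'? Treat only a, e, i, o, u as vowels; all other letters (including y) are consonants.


Letter mapping: z = C, e = V, g = C, o = V, m = C, a = V, f = C, i = V.

CVCVCVCV


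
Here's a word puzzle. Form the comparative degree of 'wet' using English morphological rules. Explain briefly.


Apply comparative formation (double final consonant, add -er): 'wet' -> 'wetter'.

wetter


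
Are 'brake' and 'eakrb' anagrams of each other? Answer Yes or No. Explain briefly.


Sorted letters of 'brake': 'abekr'
Sorted letters of 'eakrb': 'abekr'
They match.

Yes


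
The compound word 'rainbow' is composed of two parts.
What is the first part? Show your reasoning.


Split 'rainbow' into 'rain' + 'bow'. The first part is 'rain'.

rain


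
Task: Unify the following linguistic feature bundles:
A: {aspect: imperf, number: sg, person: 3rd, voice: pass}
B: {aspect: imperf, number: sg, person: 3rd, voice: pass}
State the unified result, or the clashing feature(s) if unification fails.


Compare features:
aspect: A=imperf vs B=imperf -> unified: imperf
number: A=sg vs B=sg -> unified: sg
person: A=3rd vs B=3rd -> unified: 3rd
voice: A=pass vs B=pass -> unified: pass
No clashes found.

Unified: {aspect: imperf, number: sg, person: 3rd, voice: pass}


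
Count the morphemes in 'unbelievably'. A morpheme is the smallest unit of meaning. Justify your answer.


Decomposition: un- (prefix) + believe (root) + -able (suffix) + -ly (suffix) = 4 morpheme(s)

4 morphemes


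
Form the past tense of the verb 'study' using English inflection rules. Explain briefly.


Apply rule: Change -y to -ied. 'study' becomes 'studied'.

studied


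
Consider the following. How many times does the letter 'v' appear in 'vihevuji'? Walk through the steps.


Letter 'v' in 'vihevuji': found at position(s) 1, 5 = 2 occurrence(s).

2


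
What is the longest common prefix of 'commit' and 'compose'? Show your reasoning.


Compare from the start: 3 characters match: 'com'. Mismatch at position 4: 'm' vs 'p'.

com


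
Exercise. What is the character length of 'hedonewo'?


Spell out 'hedonewo' and number each letter: h(1), e(2), d(3), o(4), n(5), e(6), w(7), o(8). Total: 8 letters.

8


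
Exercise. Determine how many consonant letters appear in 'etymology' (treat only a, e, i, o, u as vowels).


Consonants in 'etymology': t, y, m, l, g, y = 6 consonants.

6


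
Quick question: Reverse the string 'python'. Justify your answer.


Reverse 'python' character by character: 'nohtyp'.

nohtyp


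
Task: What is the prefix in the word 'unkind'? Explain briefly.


The word 'unkind' = 'un' (prefix) + 'kind' (root). The prefix is 'un'.

un


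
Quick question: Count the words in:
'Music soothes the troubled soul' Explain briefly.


Split into words: Music | soothes | the | troubled | soul = 5 words.

5


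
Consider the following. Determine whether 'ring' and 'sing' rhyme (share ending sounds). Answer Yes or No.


Rime (stressed vowel + following sounds) of 'ring': -ing = /ɪŋ/
Rime of 'sing': -ing = /ɪŋ/
/ɪŋ/ and /ɪŋ/ are the same ending sound, so the words rhyme.

Yes


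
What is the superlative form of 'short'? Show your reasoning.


Apply superlative formation (add -est): 'short' -> 'shortest'.

shortest


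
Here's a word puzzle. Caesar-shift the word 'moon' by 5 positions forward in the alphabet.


Shift each letter by 5: m -> r, o -> t, o -> t, n -> s. Result: 'rtts'.

rtts


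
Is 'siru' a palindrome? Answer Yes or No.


Forward: 'siru'
Reversed: 'uris'
They differ.

No


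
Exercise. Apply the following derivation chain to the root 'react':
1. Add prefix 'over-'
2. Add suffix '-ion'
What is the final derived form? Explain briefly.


Step 1: Add prefix 'over-' to 'react' = 'overreact'
Step 2: Add suffix '-ion' to 'overreact' = 'overreaction'

overreaction


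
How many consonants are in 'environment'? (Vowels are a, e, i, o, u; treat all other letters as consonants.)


Consonants in 'environment': n, v, r, n, m, n, t = 7 consonants.

7


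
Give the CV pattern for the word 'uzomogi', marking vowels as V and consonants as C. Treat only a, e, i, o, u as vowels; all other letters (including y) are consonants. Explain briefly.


Letter mapping: u = V, z = C, o = V, m = C, o = V, g = C, i = V.

VCVCVCV


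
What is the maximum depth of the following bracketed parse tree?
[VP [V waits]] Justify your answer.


Count bracket nesting levels:
'[' at pos 0: depth = 1
'[' at pos 4: depth = 2
Maximum depth reached: 2

2
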